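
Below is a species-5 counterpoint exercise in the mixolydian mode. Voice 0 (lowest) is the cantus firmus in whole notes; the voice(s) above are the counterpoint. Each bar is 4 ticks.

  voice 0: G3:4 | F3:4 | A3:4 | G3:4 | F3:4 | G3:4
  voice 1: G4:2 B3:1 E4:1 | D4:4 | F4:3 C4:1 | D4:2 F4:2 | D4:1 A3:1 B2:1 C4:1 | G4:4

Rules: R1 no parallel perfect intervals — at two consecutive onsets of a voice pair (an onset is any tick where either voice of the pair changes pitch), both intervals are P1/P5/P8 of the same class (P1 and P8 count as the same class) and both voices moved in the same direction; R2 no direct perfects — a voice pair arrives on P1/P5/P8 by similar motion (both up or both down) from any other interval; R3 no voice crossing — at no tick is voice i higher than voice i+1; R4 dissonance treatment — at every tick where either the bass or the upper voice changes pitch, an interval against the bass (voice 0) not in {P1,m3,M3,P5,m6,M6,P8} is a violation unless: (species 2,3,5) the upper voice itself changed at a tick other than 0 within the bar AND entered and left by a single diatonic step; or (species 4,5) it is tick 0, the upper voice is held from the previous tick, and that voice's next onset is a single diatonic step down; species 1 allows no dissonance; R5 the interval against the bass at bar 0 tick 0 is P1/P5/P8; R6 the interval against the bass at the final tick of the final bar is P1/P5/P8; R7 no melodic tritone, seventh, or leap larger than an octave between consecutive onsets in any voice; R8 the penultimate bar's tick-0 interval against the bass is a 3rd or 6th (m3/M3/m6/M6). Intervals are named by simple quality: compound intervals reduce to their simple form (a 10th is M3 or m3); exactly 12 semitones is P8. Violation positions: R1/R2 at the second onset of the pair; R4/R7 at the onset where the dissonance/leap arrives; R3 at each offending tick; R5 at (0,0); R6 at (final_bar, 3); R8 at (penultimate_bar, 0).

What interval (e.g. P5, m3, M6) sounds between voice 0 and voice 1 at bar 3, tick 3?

voice 0=G3 voice 1=F4 -> m7

m7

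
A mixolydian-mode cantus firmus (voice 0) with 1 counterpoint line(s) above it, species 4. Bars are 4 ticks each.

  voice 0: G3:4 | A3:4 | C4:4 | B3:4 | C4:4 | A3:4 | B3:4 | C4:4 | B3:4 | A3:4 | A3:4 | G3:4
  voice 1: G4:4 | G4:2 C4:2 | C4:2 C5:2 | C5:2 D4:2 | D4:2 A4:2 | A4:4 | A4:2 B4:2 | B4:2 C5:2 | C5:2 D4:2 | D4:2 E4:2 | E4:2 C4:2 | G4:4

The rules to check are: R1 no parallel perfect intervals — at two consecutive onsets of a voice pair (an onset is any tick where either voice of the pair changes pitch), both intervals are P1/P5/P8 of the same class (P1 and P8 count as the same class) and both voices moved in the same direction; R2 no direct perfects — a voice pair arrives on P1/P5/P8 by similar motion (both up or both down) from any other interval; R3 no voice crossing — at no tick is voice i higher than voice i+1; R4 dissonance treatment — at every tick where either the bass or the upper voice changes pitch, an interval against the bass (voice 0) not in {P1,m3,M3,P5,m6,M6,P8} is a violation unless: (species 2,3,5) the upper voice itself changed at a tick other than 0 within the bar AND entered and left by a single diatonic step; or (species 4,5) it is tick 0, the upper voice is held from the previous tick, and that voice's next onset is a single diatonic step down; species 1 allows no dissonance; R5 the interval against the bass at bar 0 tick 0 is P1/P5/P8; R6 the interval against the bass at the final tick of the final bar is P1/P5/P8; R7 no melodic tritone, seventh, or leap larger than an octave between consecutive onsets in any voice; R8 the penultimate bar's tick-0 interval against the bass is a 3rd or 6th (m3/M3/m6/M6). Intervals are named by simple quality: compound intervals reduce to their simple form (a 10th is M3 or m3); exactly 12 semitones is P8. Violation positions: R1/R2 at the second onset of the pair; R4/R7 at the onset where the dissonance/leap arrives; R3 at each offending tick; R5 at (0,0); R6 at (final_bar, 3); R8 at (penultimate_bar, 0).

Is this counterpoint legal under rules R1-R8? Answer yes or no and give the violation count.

bar 0: v0=G3 v1=G4 (P8)
bar 1: v0=A3 v1=G4 (m7)
bar 2: v0=C4 v1=C4 (P1)
bar 3: v0=B3 v1=C5 (m2)
bar 4: v0=C4 v1=D4 (M2)
bar 5: v0=A3 v1=A4 (P8)
bar 6: v0=B3 v1=A4 (m7)
bar 7: v0=C4 v1=B4 (M7)
bar 8: v0=B3 v1=C5 (m2)
bar 9: v0=A3 v1=D4 (P4)
bar 10: v0=A3 v1=E4 (P5)
bar 11: v0=G3 v1=G4 (P8)
  R4 @ bar1.0: A3/G4 m7 untreated
  R4 @ bar3.0: B3/C5 m2 untreated
  R7 @ bar3.2: C5->D4 leap 10st
  R4 @ bar4.0: C4/D4 M2 untreated
  R4 @ bar6.0: B3/A4 m7 untreated
  R4 @ bar7.0: C4/B4 M7 untreated
  R4 @ bar8.0: B3/C5 m2 untreated
  R7 @ bar8.2: C5->D4 leap 10st
  R4 @ bar9.0: A3/D4 P4 untreated
  R8 @ bar10.0: penult P5 not 3rd/6th

No (10 violations)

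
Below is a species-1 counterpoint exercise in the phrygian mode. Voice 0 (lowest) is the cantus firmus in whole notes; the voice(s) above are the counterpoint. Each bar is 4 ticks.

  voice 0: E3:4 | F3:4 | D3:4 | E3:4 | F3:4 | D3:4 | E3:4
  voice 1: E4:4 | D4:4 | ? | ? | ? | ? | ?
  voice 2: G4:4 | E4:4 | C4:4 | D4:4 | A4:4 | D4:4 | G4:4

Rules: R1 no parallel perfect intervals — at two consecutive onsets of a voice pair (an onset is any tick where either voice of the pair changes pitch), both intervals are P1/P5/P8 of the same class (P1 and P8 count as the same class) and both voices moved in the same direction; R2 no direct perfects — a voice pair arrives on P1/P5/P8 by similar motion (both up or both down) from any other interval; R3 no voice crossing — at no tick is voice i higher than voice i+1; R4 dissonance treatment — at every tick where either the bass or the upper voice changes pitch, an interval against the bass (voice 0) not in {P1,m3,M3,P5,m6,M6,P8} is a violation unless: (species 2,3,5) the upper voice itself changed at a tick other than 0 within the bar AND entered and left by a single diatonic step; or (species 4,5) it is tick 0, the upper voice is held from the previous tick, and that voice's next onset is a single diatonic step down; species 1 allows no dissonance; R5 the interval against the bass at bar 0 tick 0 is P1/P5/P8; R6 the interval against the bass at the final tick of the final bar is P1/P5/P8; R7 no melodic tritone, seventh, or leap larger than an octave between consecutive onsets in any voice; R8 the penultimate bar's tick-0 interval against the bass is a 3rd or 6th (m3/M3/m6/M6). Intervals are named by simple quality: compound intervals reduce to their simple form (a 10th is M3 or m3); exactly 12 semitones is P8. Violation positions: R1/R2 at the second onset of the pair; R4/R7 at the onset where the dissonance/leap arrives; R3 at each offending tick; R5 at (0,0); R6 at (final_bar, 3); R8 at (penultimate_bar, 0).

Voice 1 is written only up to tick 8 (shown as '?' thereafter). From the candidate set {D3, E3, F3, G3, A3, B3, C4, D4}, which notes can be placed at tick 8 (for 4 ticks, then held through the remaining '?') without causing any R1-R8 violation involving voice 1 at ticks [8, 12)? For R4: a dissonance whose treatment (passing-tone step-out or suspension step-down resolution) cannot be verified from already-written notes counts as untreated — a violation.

{B3}

D3: violates R2
E3: violates R4,R7
F3: violates R2
G3: violates R4
A3: violates R2
B3: legal
C4: violates R2,R4
D4: violates R3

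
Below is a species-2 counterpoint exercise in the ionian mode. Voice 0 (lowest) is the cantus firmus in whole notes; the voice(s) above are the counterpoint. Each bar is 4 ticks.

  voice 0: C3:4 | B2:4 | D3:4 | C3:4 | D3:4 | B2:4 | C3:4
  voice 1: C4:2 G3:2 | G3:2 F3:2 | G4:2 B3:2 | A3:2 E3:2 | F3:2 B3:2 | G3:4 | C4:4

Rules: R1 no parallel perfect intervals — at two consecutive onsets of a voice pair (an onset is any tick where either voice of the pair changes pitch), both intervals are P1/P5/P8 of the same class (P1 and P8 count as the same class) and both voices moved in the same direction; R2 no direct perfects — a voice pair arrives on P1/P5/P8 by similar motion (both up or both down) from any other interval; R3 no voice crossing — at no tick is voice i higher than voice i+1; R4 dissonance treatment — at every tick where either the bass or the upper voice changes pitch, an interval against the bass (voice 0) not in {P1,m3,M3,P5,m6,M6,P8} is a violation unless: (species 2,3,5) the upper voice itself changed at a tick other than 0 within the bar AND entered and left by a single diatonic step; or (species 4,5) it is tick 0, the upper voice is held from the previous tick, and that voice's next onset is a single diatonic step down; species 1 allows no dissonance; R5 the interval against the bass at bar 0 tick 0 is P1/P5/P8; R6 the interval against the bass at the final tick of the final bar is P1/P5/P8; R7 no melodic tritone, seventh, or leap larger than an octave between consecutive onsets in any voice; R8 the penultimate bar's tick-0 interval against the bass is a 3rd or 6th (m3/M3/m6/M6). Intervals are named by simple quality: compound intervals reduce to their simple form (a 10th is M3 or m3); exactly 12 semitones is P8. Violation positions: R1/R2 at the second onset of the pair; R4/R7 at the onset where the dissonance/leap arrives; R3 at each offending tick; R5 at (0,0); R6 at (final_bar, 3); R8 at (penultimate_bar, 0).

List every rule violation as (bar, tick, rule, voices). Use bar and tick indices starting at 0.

(1, 2, R4, (0, 1))
(2, 0, R4, (0, 1))
(2, 0, R7, (1,))
(4, 2, R7, (1,))
(6, 0, R2, (0, 1))

bar 0: v0=C3 v1=C4 downbeat P8
bar 1: v0=B2 v1=G3 downbeat m6
bar 2: v0=D3 v1=G4 downbeat P4
bar 3: v0=C3 v1=A3 downbeat M6
bar 4: v0=D3 v1=F3 downbeat m3
bar 5: v0=B2 v1=G3 downbeat m6
bar 6: v0=C3 v1=C4 downbeat P8
  -> R4 @ bar 1 tick 2 v(0, 1): B2/F3 TT untreated
  -> R4 @ bar 2 tick 0 v(0, 1): D3/G4 P4 untreated
  -> R7 @ bar 2 tick 0 v(1,): F3->G4 leap 14st
  -> R7 @ bar 4 tick 2 v(1,): F3->B3 leap 6st
  -> R2 @ bar 6 tick 0 v(0, 1): B2/G3 m6 -> C3/C4 P8 similar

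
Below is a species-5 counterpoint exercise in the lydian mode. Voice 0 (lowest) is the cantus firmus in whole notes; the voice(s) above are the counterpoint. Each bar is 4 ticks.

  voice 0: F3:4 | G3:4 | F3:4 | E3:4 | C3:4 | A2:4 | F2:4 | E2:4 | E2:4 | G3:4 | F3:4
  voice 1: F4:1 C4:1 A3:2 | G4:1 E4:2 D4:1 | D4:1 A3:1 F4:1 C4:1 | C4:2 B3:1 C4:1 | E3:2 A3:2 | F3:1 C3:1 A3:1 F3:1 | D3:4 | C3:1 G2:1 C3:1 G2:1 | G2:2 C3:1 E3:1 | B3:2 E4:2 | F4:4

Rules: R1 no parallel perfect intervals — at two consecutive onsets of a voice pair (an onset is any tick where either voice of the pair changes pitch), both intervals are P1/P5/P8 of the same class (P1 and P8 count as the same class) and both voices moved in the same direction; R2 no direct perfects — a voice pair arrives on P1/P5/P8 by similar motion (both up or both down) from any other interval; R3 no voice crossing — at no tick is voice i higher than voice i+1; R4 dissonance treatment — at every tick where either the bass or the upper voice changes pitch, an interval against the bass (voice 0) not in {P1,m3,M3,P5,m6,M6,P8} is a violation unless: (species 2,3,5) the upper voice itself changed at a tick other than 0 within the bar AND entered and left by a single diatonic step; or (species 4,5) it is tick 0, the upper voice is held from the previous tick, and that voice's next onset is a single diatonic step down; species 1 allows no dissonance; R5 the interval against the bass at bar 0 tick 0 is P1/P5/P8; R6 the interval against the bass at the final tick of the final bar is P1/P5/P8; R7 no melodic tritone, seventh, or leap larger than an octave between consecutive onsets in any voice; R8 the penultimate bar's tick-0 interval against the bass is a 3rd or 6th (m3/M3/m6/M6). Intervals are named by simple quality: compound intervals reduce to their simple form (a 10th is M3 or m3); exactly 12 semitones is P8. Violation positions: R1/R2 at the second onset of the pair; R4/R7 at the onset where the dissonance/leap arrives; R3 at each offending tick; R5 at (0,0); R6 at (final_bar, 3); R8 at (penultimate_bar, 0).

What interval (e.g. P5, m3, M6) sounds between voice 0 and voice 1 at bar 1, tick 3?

P5

voice 0=G3 voice 1=D4 -> P5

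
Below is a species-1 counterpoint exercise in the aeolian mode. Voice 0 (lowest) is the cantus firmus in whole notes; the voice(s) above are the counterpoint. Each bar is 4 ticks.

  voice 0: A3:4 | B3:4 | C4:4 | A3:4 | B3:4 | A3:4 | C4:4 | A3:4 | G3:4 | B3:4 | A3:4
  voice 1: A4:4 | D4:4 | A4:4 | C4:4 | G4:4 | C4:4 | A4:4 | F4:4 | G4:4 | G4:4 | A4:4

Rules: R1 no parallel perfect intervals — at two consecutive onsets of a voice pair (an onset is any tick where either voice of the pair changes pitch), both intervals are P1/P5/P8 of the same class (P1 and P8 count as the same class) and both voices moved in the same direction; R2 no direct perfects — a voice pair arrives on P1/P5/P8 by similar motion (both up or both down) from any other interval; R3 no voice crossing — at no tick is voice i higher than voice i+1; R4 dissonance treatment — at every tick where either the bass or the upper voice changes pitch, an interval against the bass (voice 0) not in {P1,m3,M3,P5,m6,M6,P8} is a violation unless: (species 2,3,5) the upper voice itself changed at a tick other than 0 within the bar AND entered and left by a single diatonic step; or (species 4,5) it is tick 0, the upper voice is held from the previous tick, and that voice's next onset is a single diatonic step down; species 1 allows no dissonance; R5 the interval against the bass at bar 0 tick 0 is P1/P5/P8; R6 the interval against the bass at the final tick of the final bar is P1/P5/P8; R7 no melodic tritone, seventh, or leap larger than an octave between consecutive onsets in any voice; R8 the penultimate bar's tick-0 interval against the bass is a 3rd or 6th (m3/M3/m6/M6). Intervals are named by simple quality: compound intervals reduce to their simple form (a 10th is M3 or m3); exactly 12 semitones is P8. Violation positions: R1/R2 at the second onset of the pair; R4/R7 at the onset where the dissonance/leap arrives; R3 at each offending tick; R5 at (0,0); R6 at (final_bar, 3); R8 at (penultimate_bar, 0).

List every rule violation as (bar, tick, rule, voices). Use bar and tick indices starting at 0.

No violations across 11 bars (A3..A3 vs A4..A4).

bar 0: v0=A3 v1=A4 downbeat P8
bar 1: v0=B3 v1=D4 downbeat m3
bar 2: v0=C4 v1=A4 downbeat M6
bar 3: v0=A3 v1=C4 downbeat m3
bar 4: v0=B3 v1=G4 downbeat m6
bar 5: v0=A3 v1=C4 downbeat m3
bar 6: v0=C4 v1=A4 downbeat M6
bar 7: v0=A3 v1=F4 downbeat m6
bar 8: v0=G3 v1=G4 downbeat P8
bar 9: v0=B3 v1=G4 downbeat m6
bar 10: v0=A3 v1=A4 downbeat P8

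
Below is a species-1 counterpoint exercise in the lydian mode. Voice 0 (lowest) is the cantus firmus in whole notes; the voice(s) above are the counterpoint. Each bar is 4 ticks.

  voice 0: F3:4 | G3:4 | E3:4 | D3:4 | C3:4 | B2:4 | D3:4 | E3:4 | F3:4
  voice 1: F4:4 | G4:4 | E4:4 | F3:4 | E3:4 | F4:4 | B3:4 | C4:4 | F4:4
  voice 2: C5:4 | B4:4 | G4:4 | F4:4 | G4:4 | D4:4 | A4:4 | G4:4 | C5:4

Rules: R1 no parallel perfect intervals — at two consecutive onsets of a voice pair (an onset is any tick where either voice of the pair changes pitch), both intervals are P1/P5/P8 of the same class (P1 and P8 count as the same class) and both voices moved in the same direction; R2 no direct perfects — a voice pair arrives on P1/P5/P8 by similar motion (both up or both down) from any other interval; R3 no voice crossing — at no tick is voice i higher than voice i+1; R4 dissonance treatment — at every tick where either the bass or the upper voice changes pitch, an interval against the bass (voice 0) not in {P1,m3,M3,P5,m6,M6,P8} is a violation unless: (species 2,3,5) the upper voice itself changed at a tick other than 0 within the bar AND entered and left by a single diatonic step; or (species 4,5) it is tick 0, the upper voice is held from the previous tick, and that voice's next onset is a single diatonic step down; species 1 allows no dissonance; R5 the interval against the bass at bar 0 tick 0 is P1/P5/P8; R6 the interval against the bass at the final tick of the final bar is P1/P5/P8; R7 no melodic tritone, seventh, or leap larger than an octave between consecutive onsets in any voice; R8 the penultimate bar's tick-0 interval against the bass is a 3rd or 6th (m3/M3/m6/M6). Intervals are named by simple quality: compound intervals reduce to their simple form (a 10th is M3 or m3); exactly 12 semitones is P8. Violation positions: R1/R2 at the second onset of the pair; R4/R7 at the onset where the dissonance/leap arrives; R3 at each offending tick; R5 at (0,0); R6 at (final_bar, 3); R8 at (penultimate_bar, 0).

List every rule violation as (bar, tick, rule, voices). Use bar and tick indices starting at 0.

bar 0: v0=F3 v1=F4 v2=C5 downbeat P5
bar 1: v0=G3 v1=G4 v2=B4 downbeat M3
bar 2: v0=E3 v1=E4 v2=G4 downbeat m3
bar 3: v0=D3 v1=F3 v2=F4 downbeat m3
bar 4: v0=C3 v1=E3 v2=G4 downbeat P5
bar 5: v0=B2 v1=F4 v2=D4 downbeat m3
bar 6: v0=D3 v1=B3 v2=A4 downbeat P5
bar 7: v0=E3 v1=C4 v2=G4 downbeat m3
bar 8: v0=F3 v1=F4 v2=C5 downbeat P5
  -> R1 @ bar 1 tick 0 v(0, 1): F3/F4 P8 -> G3/G4 P8 similar
  -> R1 @ bar 2 tick 0 v(0, 1): G3/G4 P8 -> E3/E4 P8 similar
  -> R2 @ bar 3 tick 0 v(1, 2): E4/G4 m3 -> F3/F4 P8 similar
  -> R7 @ bar 3 tick 0 v(1,): E4->F3 leap 11st
  -> R3 @ bar 5 tick 0 v(1, 2): F4 above D4
  -> R4 @ bar 5 tick 0 v(0, 1): B2/F4 TT untreated
  -> R7 @ bar 5 tick 0 v(1,): E3->F4 leap 13st
  -> R3 @ bar 5 tick 1 v(1, 2): F4 above D4
  -> R3 @ bar 5 tick 2 v(1, 2): F4 above D4
  -> R3 @ bar 5 tick 3 v(1, 2): F4 above D4
  -> R2 @ bar 6 tick 0 v(0, 2): B2/D4 m3 -> D3/A4 P5 similar
  -> R7 @ bar 6 tick 0 v(1,): F4->B3 leap 6st
  -> R1 @ bar 8 tick 0 v(1, 2): C4/G4 P5 -> F4/C5 P5 similar
  -> R2 @ bar 8 tick 0 v(0, 1): E3/C4 m6 -> F3/F4 P8 similar
  -> R2 @ bar 8 tick 0 v(0, 2): E3/G4 m3 -> F3/C5 P5 similar

(1, 0, R1, (0, 1))
(2, 0, R1, (0, 1))
(3, 0, R2, (1, 2))
(3, 0, R7, (1,))
(5, 0, R3, (1, 2))
(5, 0, R4, (0, 1))
(5, 0, R7, (1,))
(5, 1, R3, (1, 2))
(5, 2, R3, (1, 2))
(5, 3, R3, (1, 2))
(6, 0, R2, (0, 2))
(6, 0, R7, (1,))
(8, 0, R1, (1, 2))
(8, 0, R2, (0, 1))
(8, 0, R2, (0, 2))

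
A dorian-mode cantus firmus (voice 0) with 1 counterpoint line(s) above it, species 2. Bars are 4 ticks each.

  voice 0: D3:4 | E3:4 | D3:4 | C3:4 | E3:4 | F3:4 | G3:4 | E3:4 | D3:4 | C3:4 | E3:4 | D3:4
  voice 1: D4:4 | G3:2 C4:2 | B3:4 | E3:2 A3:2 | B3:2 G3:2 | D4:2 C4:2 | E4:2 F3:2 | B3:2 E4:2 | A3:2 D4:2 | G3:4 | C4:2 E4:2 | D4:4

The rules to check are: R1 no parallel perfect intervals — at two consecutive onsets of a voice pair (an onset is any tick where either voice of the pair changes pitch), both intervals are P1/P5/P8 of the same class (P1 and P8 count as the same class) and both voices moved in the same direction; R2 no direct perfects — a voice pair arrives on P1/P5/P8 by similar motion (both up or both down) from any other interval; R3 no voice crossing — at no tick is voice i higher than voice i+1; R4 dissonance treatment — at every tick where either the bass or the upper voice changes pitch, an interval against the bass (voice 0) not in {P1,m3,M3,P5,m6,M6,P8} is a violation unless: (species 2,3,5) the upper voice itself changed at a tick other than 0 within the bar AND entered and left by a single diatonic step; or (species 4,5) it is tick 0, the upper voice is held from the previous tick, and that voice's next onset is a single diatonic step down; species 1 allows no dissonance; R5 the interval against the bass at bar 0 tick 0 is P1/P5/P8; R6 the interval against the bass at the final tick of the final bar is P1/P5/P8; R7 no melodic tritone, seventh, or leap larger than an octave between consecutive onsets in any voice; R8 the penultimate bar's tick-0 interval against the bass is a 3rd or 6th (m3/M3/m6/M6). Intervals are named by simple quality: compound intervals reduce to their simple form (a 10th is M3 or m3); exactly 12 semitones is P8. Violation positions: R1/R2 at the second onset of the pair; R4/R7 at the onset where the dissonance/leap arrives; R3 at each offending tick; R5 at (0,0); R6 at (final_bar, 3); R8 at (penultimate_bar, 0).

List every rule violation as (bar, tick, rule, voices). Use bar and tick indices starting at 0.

bar 0: v0=D3 v1=D4 downbeat P8
bar 1: v0=E3 v1=G3 downbeat m3
bar 2: v0=D3 v1=B3 downbeat M6
bar 3: v0=C3 v1=E3 downbeat M3
bar 4: v0=E3 v1=B3 downbeat P5
bar 5: v0=F3 v1=D4 downbeat M6
bar 6: v0=G3 v1=E4 downbeat M6
bar 7: v0=E3 v1=B3 downbeat P5
bar 8: v0=D3 v1=A3 downbeat P5
bar 9: v0=C3 v1=G3 downbeat P5
bar 10: v0=E3 v1=C4 downbeat m6
bar 11: v0=D3 v1=D4 downbeat P8
  -> R2 @ bar 4 tick 0 v(0, 1): C3/A3 M6 -> E3/B3 P5 similar
  -> R3 @ bar 6 tick 2 v(0, 1): G3 above F3
  -> R4 @ bar 6 tick 2 v(0, 1): G3/F3 M2 untreated
  -> R7 @ bar 6 tick 2 v(1,): E4->F3 leap 11st
  -> R3 @ bar 6 tick 3 v(0, 1): G3 above F3
  -> R7 @ bar 7 tick 0 v(1,): F3->B3 leap 6st
  -> R2 @ bar 8 tick 0 v(0, 1): E3/E4 P8 -> D3/A3 P5 similar
  -> R2 @ bar 9 tick 0 v(0, 1): D3/D4 P8 -> C3/G3 P5 similar
  -> R1 @ bar 11 tick 0 v(0, 1): E3/E4 P8 -> D3/D4 P8 similar

(4, 0, R2, (0, 1))
(6, 2, R3, (0, 1))
(6, 2, R4, (0, 1))
(6, 2, R7, (1,))
(6, 3, R3, (0, 1))
(7, 0, R7, (1,))
(8, 0, R2, (0, 1))
(9, 0, R2, (0, 1))
(11, 0, R1, (0, 1))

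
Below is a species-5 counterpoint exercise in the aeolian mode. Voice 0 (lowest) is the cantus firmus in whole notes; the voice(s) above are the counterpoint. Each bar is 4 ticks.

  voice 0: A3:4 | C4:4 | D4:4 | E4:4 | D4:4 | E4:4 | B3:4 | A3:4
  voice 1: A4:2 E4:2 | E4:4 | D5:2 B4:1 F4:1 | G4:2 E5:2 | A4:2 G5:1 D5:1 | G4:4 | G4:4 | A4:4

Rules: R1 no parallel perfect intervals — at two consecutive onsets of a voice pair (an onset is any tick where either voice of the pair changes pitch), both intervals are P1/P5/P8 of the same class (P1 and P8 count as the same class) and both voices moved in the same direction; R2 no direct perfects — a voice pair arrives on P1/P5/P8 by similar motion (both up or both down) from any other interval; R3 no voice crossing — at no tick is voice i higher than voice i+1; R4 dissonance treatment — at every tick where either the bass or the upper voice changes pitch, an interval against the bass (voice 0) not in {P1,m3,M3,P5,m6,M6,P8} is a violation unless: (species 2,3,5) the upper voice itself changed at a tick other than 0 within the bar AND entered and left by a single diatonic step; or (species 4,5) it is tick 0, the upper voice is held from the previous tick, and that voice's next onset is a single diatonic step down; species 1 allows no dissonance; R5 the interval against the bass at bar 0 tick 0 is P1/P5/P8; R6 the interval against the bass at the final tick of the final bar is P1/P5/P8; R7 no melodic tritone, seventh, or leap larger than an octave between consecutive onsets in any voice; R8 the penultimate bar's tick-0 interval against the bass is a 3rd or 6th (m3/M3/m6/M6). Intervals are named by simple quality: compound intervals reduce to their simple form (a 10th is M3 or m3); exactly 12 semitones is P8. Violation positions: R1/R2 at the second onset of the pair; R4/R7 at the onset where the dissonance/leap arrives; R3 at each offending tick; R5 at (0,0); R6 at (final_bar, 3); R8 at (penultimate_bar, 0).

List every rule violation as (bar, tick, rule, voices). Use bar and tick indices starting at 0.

bar 0: v0=A3 v1=A4 downbeat P8
bar 1: v0=C4 v1=E4 downbeat M3
bar 2: v0=D4 v1=D5 downbeat P8
bar 3: v0=E4 v1=G4 downbeat m3
bar 4: v0=D4 v1=A4 downbeat P5
bar 5: v0=E4 v1=G4 downbeat m3
bar 6: v0=B3 v1=G4 downbeat m6
bar 7: v0=A3 v1=A4 downbeat P8
  -> R2 @ bar 2 tick 0 v(0, 1): C4/E4 M3 -> D4/D5 P8 similar
  -> R7 @ bar 2 tick 0 v(1,): E4->D5 leap 10st
  -> R7 @ bar 2 tick 3 v(1,): B4->F4 leap 6st
  -> R2 @ bar 4 tick 0 v(0, 1): E4/E5 P8 -> D4/A4 P5 similar
  -> R4 @ bar 4 tick 2 v(0, 1): D4/G5 P4 untreated
  -> R7 @ bar 4 tick 2 v(1,): A4->G5 leap 10st

(2, 0, R2, (0, 1))
(2, 0, R7, (1,))
(2, 3, R7, (1,))
(4, 0, R2, (0, 1))
(4, 2, R4, (0, 1))
(4, 2, R7, (1,))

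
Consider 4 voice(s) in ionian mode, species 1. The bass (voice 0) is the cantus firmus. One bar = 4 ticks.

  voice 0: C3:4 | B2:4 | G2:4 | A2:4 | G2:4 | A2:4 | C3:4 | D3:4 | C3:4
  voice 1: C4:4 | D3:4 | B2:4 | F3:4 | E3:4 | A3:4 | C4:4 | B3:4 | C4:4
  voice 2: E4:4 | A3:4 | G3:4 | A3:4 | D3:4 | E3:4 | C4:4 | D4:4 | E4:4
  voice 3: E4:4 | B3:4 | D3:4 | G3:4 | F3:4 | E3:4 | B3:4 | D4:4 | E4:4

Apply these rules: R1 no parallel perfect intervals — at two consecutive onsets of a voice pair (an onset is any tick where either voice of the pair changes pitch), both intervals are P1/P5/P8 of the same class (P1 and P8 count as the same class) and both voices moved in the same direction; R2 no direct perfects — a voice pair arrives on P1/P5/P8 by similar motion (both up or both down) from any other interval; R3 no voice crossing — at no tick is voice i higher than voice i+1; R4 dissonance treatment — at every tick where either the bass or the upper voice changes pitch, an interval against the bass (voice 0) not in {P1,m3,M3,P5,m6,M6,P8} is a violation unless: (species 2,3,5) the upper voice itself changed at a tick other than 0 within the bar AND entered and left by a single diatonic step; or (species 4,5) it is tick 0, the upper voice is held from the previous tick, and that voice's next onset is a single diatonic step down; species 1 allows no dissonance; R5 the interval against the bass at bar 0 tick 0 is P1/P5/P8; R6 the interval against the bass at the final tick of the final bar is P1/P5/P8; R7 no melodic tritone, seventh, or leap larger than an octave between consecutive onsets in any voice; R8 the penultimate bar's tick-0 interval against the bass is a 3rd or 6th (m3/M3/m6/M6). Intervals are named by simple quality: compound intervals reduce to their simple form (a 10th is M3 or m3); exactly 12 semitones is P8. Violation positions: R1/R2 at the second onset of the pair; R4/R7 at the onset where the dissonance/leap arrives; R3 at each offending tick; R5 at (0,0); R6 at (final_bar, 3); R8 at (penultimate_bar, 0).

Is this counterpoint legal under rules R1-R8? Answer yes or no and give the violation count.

bar 0: v0=C3 v1=C4 v2=E4 v3=E4 (M3)
bar 1: v0=B2 v1=D3 v2=A3 v3=B3 (P8)
bar 2: v0=G2 v1=B2 v2=G3 v3=D3 (P5)
bar 3: v0=A2 v1=F3 v2=A3 v3=G3 (m7)
bar 4: v0=G2 v1=E3 v2=D3 v3=F3 (m7)
bar 5: v0=A2 v1=A3 v2=E3 v3=E3 (P5)
bar 6: v0=C3 v1=C4 v2=C4 v3=B3 (M7)
bar 7: v0=D3 v1=B3 v2=D4 v3=D4 (P8)
bar 8: v0=C3 v1=C4 v2=E4 v3=E4 (M3)
  R5 @ bar0.0: opens on M3
  R5 @ bar0.0: opens on M3
  R2 @ bar1.0: C3/E4 M3 -> B2/B3 P8 similar
  R2 @ bar1.0: C4/E4 M3 -> D3/A3 P5 similar
  R4 @ bar1.0: B2/A3 m7 untreated
  R7 @ bar1.0: C4->D3 leap 10st
  R2 @ bar2.0: B2/A3 m7 -> G2/G3 P8 similar
  R2 @ bar2.0: B2/B3 P8 -> G2/D3 P5 similar
  R3 @ bar2.0: G3 above D3
  R3 @ bar2.1: G3 above D3
  R3 @ bar2.2: G3 above D3
  R3 @ bar2.3: G3 above D3
  R1 @ bar3.0: G2/G3 P8 -> A2/A3 P8 similar
  R3 @ bar3.0: A3 above G3
  R4 @ bar3.0: A2/G3 m7 untreated
  R7 @ bar3.0: B2->F3 leap 6st
  R3 @ bar3.1: A3 above G3
  R3 @ bar3.2: A3 above G3
  R3 @ bar3.3: A3 above G3
  R2 @ bar4.0: A2/A3 P8 -> G2/D3 P5 similar
  R3 @ bar4.0: E3 above D3
  R4 @ bar4.0: G2/F3 m7 untreated
  R3 @ bar4.1: E3 above D3
  R3 @ bar4.2: E3 above D3
  R3 @ bar4.3: E3 above D3
  R1 @ bar5.0: G2/D3 P5 -> A2/E3 P5 similar
  R2 @ bar5.0: G2/E3 M6 -> A2/A3 P8 similar
  R3 @ bar5.0: A3 above E3
  R3 @ bar5.1: A3 above E3
  R3 @ bar5.2: A3 above E3
  R3 @ bar5.3: A3 above E3
  R1 @ bar6.0: A2/A3 P8 -> C3/C4 P8 similar
  R2 @ bar6.0: A2/E3 P5 -> C3/C4 P8 similar
  R2 @ bar6.0: A3/E3 P4 -> C4/C4 P1 similar
  R3 @ bar6.0: C4 above B3
  R4 @ bar6.0: C3/B3 M7 untreated
  R3 @ bar6.1: C4 above B3
  R3 @ bar6.2: C4 above B3
  R3 @ bar6.3: C4 above B3
  R1 @ bar7.0: C3/C4 P8 -> D3/D4 P8 similar
  R2 @ bar7.0: C3/B3 M7 -> D3/D4 P8 similar
  R2 @ bar7.0: C4/B3 m2 -> D4/D4 P1 similar
  R8 @ bar7.0: penult P8 not 3rd/6th
  R8 @ bar7.0: penult P8 not 3rd/6th
  R1 @ bar8.0: D4/D4 P1 -> E4/E4 P1 similar
  R6 @ bar8.3: closes on M3
  R6 @ bar8.3: closes on M3

No (47 violations)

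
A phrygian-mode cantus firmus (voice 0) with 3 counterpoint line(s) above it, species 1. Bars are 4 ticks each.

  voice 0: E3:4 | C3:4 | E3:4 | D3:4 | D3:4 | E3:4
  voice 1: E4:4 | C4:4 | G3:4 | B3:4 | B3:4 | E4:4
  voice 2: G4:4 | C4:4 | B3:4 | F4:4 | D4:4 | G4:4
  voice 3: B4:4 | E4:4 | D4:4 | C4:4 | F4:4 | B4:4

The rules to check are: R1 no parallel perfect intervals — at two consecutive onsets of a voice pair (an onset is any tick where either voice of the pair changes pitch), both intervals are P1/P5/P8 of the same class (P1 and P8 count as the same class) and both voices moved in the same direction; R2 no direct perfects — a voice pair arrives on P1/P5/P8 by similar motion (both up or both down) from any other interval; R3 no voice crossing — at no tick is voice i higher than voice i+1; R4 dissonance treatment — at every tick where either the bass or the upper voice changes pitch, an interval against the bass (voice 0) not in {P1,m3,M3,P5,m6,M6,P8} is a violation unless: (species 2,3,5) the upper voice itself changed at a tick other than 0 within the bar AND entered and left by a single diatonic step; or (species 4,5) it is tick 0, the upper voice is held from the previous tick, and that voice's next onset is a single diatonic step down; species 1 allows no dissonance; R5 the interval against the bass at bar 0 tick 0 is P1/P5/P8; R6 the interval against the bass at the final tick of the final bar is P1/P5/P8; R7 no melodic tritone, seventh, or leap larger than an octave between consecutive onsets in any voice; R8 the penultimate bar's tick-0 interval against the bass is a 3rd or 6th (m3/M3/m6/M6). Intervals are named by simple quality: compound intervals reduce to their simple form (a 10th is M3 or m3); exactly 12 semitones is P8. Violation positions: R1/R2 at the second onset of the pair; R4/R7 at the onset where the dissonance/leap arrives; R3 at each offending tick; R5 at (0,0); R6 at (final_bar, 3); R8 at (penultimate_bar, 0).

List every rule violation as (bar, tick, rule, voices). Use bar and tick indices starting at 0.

bar 0: v0=E3 v1=E4 v2=G4 v3=B4 downbeat P5
bar 1: v0=C3 v1=C4 v2=C4 v3=E4 downbeat M3
bar 2: v0=E3 v1=G3 v2=B3 v3=D4 downbeat m7
bar 3: v0=D3 v1=B3 v2=F4 v3=C4 downbeat m7
bar 4: v0=D3 v1=B3 v2=D4 v3=F4 downbeat m3
bar 5: v0=E3 v1=E4 v2=G4 v3=B4 downbeat P5
  -> R5 @ bar 0 tick 0 v(0, 2): opens on m3
  -> R1 @ bar 1 tick 0 v(0, 1): E3/E4 P8 -> C3/C4 P8 similar
  -> R2 @ bar 1 tick 0 v(0, 2): E3/G4 m3 -> C3/C4 P8 similar
  -> R2 @ bar 1 tick 0 v(1, 2): E4/G4 m3 -> C4/C4 P1 similar
  -> R2 @ bar 2 tick 0 v(1, 3): C4/E4 M3 -> G3/D4 P5 similar
  -> R4 @ bar 2 tick 0 v(0, 3): E3/D4 m7 untreated
  -> R3 @ bar 3 tick 0 v(2, 3): F4 above C4
  -> R4 @ bar 3 tick 0 v(0, 3): D3/C4 m7 untreated
  -> R7 @ bar 3 tick 0 v(2,): B3->F4 leap 6st
  -> R3 @ bar 3 tick 1 v(2, 3): F4 above C4
  -> R3 @ bar 3 tick 2 v(2, 3): F4 above C4
  -> R3 @ bar 3 tick 3 v(2, 3): F4 above C4
  -> R8 @ bar 4 tick 0 v(0, 2): penult P8 not 3rd/6th
  -> R2 @ bar 5 tick 0 v(0, 1): D3/B3 M6 -> E3/E4 P8 similar
  -> R2 @ bar 5 tick 0 v(0, 3): D3/F4 m3 -> E3/B4 P5 similar
  -> R2 @ bar 5 tick 0 v(1, 3): B3/F4 TT -> E4/B4 P5 similar
  -> R7 @ bar 5 tick 0 v(3,): F4->B4 leap 6st
  -> R6 @ bar 5 tick 3 v(0, 2): closes on m3

(0, 0, R5, (0, 2))
(1, 0, R1, (0, 1))
(1, 0, R2, (0, 2))
(1, 0, R2, (1, 2))
(2, 0, R2, (1, 3))
(2, 0, R4, (0, 3))
(3, 0, R3, (2, 3))
(3, 0, R4, (0, 3))
(3, 0, R7, (2,))
(3, 1, R3, (2, 3))
(3, 2, R3, (2, 3))
(3, 3, R3, (2, 3))
(4, 0, R8, (0, 2))
(5, 0, R2, (0, 1))
(5, 0, R2, (0, 3))
(5, 0, R2, (1, 3))
(5, 0, R7, (3,))
(5, 3, R6, (0, 2))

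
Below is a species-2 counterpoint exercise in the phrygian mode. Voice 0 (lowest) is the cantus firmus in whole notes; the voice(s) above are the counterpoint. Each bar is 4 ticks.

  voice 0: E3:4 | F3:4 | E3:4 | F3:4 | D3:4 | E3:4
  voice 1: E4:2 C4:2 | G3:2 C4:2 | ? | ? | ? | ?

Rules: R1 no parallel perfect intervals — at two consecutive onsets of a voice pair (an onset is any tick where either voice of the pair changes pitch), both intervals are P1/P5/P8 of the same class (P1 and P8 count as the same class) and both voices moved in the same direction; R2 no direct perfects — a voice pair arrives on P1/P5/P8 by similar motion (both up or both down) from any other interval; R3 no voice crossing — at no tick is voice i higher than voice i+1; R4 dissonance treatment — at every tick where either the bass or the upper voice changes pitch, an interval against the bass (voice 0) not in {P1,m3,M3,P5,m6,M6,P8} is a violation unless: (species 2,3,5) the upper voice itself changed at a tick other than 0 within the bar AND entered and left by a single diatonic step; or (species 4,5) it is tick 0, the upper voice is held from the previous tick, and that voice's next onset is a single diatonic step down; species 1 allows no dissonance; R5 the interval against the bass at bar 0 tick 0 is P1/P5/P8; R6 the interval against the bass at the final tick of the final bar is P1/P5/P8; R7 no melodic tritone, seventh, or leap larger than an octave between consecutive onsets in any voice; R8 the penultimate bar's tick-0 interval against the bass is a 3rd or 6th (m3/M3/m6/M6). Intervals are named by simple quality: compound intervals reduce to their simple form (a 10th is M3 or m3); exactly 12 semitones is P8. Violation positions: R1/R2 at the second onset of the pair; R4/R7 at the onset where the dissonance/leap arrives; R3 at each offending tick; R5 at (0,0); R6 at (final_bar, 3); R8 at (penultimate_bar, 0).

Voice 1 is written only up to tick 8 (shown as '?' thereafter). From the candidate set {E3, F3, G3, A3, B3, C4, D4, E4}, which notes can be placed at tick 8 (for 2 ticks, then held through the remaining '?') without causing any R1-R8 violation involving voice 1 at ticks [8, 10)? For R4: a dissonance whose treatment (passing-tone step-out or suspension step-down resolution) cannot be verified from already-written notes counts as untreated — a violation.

{C4, E4, G3}

E3: violates R2
F3: violates R4
G3: legal
A3: violates R4
B3: violates R1
C4: legal
D4: violates R4
E4: legal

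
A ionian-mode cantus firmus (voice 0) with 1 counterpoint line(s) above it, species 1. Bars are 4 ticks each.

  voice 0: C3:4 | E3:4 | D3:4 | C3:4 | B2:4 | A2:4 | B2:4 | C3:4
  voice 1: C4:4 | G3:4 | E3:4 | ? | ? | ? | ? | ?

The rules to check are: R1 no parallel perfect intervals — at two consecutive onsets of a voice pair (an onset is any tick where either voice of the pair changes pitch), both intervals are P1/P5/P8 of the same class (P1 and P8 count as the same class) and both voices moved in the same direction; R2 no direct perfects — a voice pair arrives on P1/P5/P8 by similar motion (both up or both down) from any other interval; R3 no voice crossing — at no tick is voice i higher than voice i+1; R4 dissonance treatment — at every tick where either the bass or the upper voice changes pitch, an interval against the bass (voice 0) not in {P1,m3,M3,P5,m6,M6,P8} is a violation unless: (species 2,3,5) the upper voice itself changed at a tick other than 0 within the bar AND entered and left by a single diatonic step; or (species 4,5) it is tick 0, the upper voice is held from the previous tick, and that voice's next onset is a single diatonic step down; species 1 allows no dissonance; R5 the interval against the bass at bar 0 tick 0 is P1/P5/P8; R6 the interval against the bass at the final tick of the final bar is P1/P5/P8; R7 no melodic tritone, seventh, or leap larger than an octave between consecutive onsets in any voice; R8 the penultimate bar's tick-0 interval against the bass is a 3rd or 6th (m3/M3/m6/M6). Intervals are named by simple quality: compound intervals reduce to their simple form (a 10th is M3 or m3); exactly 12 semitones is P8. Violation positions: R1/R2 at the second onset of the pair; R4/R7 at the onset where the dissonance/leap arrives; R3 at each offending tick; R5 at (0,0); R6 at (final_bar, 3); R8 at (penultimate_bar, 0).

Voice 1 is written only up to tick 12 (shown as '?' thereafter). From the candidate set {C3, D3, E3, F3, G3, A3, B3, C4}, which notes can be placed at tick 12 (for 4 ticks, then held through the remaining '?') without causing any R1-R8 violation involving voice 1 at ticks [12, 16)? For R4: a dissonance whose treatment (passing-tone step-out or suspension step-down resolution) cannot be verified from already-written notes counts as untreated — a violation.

C3: violates R2
D3: violates R4
E3: legal
F3: violates R4
G3: legal
A3: legal
B3: violates R4
C4: legal

{A3, C4, E3, G3}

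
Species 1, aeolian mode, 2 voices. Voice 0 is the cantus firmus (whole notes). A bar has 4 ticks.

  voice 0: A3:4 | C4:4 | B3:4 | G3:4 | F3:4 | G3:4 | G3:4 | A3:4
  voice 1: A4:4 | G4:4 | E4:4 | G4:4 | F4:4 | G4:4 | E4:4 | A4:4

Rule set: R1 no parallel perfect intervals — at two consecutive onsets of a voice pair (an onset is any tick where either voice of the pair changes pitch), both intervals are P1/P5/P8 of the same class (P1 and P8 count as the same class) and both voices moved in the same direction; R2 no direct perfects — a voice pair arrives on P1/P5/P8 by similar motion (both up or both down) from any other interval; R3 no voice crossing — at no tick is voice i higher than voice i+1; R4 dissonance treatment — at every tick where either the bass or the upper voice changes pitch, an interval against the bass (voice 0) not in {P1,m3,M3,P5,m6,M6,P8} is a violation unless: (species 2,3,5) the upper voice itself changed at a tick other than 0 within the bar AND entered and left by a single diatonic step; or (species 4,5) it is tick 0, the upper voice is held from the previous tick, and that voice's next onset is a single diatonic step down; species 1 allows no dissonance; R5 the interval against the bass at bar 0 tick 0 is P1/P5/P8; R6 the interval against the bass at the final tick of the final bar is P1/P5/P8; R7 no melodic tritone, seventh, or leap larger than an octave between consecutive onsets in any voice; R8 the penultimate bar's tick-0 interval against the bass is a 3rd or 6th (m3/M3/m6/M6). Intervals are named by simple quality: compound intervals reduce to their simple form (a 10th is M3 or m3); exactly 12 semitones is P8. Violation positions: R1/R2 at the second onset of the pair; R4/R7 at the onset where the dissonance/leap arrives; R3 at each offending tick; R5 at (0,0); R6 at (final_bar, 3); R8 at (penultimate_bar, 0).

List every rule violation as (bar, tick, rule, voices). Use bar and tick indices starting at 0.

(2, 0, R4, (0, 1))
(4, 0, R1, (0, 1))
(5, 0, R1, (0, 1))
(7, 0, R2, (0, 1))

bar 0: v0=A3 v1=A4 downbeat P8
bar 1: v0=C4 v1=G4 downbeat P5
bar 2: v0=B3 v1=E4 downbeat P4
bar 3: v0=G3 v1=G4 downbeat P8
bar 4: v0=F3 v1=F4 downbeat P8
bar 5: v0=G3 v1=G4 downbeat P8
bar 6: v0=G3 v1=E4 downbeat M6
bar 7: v0=A3 v1=A4 downbeat P8
  -> R4 @ bar 2 tick 0 v(0, 1): B3/E4 P4 untreated
  -> R1 @ bar 4 tick 0 v(0, 1): G3/G4 P8 -> F3/F4 P8 similar
  -> R1 @ bar 5 tick 0 v(0, 1): F3/F4 P8 -> G3/G4 P8 similar
  -> R2 @ bar 7 tick 0 v(0, 1): G3/E4 M6 -> A3/A4 P8 similar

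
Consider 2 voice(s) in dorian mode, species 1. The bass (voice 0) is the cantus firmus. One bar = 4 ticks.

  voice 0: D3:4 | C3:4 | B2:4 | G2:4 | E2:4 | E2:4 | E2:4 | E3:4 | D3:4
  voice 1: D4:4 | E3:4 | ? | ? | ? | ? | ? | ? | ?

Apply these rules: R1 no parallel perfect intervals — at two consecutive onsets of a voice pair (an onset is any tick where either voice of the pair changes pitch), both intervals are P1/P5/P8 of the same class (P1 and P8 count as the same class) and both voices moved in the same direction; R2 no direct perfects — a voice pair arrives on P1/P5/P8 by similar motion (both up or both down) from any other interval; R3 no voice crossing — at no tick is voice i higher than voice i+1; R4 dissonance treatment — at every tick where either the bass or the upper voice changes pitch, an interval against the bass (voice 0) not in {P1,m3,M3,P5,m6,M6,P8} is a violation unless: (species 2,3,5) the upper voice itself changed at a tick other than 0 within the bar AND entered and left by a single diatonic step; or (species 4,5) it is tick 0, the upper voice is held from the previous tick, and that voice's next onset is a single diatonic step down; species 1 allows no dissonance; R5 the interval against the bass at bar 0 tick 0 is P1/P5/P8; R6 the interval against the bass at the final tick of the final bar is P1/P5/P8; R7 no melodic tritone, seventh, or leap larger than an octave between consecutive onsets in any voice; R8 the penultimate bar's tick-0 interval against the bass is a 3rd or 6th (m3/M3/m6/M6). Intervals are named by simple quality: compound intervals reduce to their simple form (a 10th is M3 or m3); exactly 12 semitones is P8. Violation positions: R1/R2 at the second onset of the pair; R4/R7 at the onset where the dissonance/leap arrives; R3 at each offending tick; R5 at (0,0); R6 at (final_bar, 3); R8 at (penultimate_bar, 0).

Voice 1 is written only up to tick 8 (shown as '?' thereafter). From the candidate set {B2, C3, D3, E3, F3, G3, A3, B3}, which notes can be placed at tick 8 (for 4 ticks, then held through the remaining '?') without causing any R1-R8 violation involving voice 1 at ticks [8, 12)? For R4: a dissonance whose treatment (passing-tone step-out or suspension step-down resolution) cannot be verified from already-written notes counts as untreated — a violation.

B2: violates R2
C3: violates R4
D3: legal
E3: violates R4
F3: violates R4
G3: legal
A3: violates R4
B3: legal

{B3, D3, G3}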